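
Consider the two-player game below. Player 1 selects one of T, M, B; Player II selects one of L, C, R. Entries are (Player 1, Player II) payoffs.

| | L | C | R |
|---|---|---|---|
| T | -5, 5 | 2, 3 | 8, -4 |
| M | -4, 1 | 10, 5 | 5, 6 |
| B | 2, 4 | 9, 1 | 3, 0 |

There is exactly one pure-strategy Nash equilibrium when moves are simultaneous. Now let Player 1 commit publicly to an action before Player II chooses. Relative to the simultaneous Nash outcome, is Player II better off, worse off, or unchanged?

better off

Player II best-responds to each possible Player 1 move:
- T: BR = L, leader payoff -5.
- M: BR = R, leader payoff 5.
- B: BR = L, leader payoff 2.
Player 1's induced payoffs are -5, 5, 2, so Player 1 commits to M. Subgame-perfect outcome: (M, R) with payoffs (5, 6).
Under simultaneous play:
Player 1's best replies: L→B; C→M; R→T.
Player II's best replies: T→L; M→R; B→L.
The unique mutual best reply is (B, L), giving (2, 4).
Player II earns 6 sequentially versus 4 at the Nash outcome: better off.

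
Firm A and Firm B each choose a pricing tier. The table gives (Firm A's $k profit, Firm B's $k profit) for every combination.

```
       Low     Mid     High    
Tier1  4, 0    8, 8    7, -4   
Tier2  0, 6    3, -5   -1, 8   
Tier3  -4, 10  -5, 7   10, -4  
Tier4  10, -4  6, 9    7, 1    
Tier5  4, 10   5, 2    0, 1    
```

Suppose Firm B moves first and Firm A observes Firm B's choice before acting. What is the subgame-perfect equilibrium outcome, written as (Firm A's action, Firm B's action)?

Work backward from Firm A's decision.
- Low → Firm A plays Tier4 (best of 4, 0, -4, 10, 4); Firm B gets -4.
- Mid → Firm A plays Tier1 (best of 8, 3, -5, 6, 5); Firm B gets 8.
- High → Firm A plays Tier3 (best of 7, -1, 10, 7, 0); Firm B gets -4.
Firm B's induced payoffs are -4, 8, -4, so Firm B commits to Mid. Subgame-perfect outcome: (Tier1, Mid) with payoffs (8, 8).

(Tier1, Mid)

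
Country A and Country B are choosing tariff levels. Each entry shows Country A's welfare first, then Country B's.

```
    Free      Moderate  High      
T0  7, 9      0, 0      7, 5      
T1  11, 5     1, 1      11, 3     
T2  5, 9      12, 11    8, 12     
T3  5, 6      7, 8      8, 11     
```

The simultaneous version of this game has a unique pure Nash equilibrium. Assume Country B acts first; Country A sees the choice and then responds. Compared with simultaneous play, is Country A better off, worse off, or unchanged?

better off

Country A best-responds to each possible Country B move:
- Free: Country A compares 7, 11, 5, 5 and picks T1; Country B would get 5.
- Moderate: Country A compares 0, 1, 12, 7 and picks T2; Country B would get 11.
- High: Country A compares 7, 11, 8, 8 and picks T1; Country B would get 3.
Among 5, 11, 3, the best is 11 at Moderate. Subgame-perfect outcome: (T2, Moderate) with payoffs (12, 11).
For the simultaneous game, intersect best replies.
Country A's best replies: Free→T1; Moderate→T2; High→T1.
Country B's best replies: T0→Free; T1→Free; T2→High; T3→High.
Only (T1, Free) has each player best-responding; Nash payoffs (11, 5).
Country A earns 12 sequentially versus 11 at the Nash outcome: better off.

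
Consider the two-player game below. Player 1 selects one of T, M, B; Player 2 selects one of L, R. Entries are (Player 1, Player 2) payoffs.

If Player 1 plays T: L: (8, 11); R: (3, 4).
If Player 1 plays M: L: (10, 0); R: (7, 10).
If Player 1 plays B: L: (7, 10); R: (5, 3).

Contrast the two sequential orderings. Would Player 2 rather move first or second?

If Player 1 leads: Player 2's best replies are T→L, M→R, B→L; Player 1's induced payoffs 8, 7, 7; outcome (T, L), payoffs (8, 11).
If Player 2 leads: Player 1's best replies are L→M, R→M; Player 2's induced payoffs 0, 10; outcome (M, R), payoffs (7, 10).
Player 2 gets 10 moving first and 11 moving second, so Player 2 prefers to move second.

second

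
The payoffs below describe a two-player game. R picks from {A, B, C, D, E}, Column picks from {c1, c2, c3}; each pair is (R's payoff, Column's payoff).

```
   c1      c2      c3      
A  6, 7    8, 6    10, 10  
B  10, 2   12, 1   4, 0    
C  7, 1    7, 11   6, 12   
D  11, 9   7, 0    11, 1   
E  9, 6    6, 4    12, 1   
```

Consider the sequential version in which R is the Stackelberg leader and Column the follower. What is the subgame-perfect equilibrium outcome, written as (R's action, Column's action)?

Solve by backward induction (R leads).
- A: BR = c3, leader payoff 10.
- B: BR = c1, leader payoff 10.
- C: BR = c3, leader payoff 6.
- D: BR = c1, leader payoff 11.
- E: BR = c1, leader payoff 9.
Among 10, 10, 6, 11, 9, the best is 11 at D. Subgame-perfect outcome: (D, c1) with payoffs (11, 9).

(D, c1)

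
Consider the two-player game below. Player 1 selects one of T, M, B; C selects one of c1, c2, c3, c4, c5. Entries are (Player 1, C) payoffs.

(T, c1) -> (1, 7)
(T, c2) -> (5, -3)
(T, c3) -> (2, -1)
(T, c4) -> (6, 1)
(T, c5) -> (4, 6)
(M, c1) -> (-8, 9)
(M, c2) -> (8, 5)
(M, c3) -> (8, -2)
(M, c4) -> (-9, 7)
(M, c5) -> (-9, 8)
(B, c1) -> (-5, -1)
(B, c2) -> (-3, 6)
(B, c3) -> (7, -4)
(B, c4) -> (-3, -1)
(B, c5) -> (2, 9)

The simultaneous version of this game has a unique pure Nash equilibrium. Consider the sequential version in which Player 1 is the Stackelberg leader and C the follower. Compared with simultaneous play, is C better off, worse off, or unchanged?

Work backward from C's decision.
- T: C compares 7, -3, -1, 1, 6 and picks c1; Player 1 would get 1.
- M: C compares 9, 5, -2, 7, 8 and picks c1; Player 1 would get -8.
- B: C compares -1, 6, -4, -1, 9 and picks c5; Player 1 would get 2.
Maximizing over 1, -8, 2, Player 1 chooses B. Subgame-perfect outcome: (B, c5) with payoffs (2, 9).
For the simultaneous game, intersect best replies.
Player 1's best replies: c1→T; c2→M; c3→M; c4→T; c5→T.
C's best replies: T→c1; M→c1; B→c5.
The unique mutual best reply is (T, c1), giving (1, 7).
C earns 9 sequentially versus 7 at the Nash outcome: better off.

better off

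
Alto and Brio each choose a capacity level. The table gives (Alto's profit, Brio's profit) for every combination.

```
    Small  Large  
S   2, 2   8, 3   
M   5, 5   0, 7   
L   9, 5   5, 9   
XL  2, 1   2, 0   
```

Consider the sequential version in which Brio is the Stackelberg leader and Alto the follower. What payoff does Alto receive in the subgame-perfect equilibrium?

Work backward from Alto's decision.
- Small: BR = L, leader payoff 5.
- Large: BR = S, leader payoff 3.
Brio's induced payoffs are 5, 3, so Brio commits to Small. Subgame-perfect outcome: (L, Small) with payoffs (9, 5).

9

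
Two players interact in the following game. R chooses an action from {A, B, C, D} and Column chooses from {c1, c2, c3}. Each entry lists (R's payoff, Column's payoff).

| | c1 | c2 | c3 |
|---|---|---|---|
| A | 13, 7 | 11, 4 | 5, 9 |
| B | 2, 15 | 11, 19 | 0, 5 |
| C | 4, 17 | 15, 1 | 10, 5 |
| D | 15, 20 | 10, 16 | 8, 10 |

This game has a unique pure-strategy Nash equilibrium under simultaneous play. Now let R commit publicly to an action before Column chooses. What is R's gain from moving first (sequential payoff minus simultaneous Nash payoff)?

0

Work backward from Column's decision.
- A → Column plays c3 (best of 7, 4, 9); R gets 5.
- B → Column plays c2 (best of 15, 19, 5); R gets 11.
- C → Column plays c1 (best of 17, 1, 5); R gets 4.
- D → Column plays c1 (best of 20, 16, 10); R gets 15.
Among 5, 11, 4, 15, the best is 15 at D. Subgame-perfect outcome: (D, c1) with payoffs (15, 20).
Under simultaneous play:
R's best replies: c1→D; c2→C; c3→C.
Column's best replies: A→c3; B→c2; C→c1; D→c1.
The unique mutual best reply is (D, c1), giving (15, 20).
R's commitment gain: 15 − 15 = 0.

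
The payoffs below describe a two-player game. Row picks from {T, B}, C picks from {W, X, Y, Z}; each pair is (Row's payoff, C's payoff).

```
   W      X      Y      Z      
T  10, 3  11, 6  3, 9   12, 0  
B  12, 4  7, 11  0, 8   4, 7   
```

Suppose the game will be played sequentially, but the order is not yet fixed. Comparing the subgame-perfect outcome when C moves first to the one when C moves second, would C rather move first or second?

second

If Row leads: C's best replies are T→Y, B→X; Row's induced payoffs 3, 7; outcome (B, X), payoffs (7, 11).
If C leads: Row's best replies are W→B, X→T, Y→T, Z→T; C's induced payoffs 4, 6, 9, 0; outcome (T, Y), payoffs (3, 9).
C gets 9 moving first and 11 moving second, so C prefers to move second.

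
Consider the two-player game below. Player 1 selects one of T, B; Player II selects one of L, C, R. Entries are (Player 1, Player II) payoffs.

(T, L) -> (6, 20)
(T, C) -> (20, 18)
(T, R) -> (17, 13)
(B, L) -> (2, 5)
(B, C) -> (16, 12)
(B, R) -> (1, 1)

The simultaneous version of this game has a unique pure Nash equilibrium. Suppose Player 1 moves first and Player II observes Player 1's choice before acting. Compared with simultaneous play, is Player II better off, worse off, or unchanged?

worse off

Solve by backward induction (Player 1 leads).
- T: Player II compares 20, 18, 13 and picks L; Player 1 would get 6.
- B: Player II compares 5, 12, 1 and picks C; Player 1 would get 16.
Player 1's induced payoffs are 6, 16, so Player 1 commits to B. Subgame-perfect outcome: (B, C) with payoffs (16, 12).
Under simultaneous play:
Player 1's best replies: L→T; C→T; R→T.
Player II's best replies: T→L; B→C.
Only (T, L) has each player best-responding; Nash payoffs (6, 20).
Player II earns 12 sequentially versus 20 at the Nash outcome: worse off.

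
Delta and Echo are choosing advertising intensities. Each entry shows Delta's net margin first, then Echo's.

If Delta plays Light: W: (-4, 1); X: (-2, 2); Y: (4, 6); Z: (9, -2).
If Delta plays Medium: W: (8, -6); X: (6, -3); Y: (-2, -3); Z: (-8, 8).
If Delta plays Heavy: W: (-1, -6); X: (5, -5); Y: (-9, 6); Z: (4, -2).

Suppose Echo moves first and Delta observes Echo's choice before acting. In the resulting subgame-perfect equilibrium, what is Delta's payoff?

Work backward from Delta's decision.
- W → Delta plays Medium (best of -4, 8, -1); Echo gets -6.
- X → Delta plays Medium (best of -2, 6, 5); Echo gets -3.
- Y → Delta plays Light (best of 4, -2, -9); Echo gets 6.
- Z → Delta plays Light (best of 9, -8, 4); Echo gets -2.
Echo's induced payoffs are -6, -3, 6, -2, so Echo commits to Y. Subgame-perfect outcome: (Light, Y) with payoffs (4, 6).

4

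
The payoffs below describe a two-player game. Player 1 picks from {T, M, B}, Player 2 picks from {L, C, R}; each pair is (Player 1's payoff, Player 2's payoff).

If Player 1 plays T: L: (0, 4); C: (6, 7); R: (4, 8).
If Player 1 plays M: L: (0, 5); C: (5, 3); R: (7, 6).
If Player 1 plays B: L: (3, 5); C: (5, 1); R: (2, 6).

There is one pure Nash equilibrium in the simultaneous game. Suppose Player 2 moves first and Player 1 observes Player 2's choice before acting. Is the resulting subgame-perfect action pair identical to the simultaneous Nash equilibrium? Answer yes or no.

Backward induction with Player 2 moving first.
- L: BR = B, leader payoff 5.
- C: BR = T, leader payoff 7.
- R: BR = M, leader payoff 6.
Among 5, 7, 6, the best is 7 at C. Subgame-perfect outcome: (T, C) with payoffs (6, 7).
Under simultaneous play:
Player 1's best replies: L→B; C→T; R→M.
Player 2's best replies: T→R; M→R; B→R.
Only (M, R) has each player best-responding; Nash payoffs (7, 6).
Sequential outcome (T, C) differs from the Nash profile (M, R).

no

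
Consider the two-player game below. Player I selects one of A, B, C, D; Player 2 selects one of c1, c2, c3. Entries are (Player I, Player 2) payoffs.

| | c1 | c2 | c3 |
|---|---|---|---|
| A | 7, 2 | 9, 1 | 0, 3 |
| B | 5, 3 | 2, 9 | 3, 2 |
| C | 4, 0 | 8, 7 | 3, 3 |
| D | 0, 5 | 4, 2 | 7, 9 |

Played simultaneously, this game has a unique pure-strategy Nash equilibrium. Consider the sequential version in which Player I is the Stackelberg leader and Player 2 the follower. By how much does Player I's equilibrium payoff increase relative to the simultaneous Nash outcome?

1

Work backward from Player 2's decision.
- A: BR = c3, leader payoff 0.
- B: BR = c2, leader payoff 2.
- C: BR = c2, leader payoff 8.
- D: BR = c3, leader payoff 7.
Among 0, 2, 8, 7, the best is 8 at C. Subgame-perfect outcome: (C, c2) with payoffs (8, 7).
Under simultaneous play:
Player I's best replies: c1→A; c2→A; c3→D.
Player 2's best replies: A→c3; B→c2; C→c2; D→c3.
Only (D, c3) has each player best-responding; Nash payoffs (7, 9).
Player I's commitment gain: 8 − 7 = 1.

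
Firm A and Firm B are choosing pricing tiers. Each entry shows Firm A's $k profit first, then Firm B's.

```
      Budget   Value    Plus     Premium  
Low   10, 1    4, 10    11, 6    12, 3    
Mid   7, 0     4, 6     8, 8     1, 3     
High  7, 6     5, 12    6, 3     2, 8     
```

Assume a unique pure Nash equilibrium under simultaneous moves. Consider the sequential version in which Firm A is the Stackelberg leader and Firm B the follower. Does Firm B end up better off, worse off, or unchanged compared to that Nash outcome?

worse off

Firm B best-responds to each possible Firm A move:
- Low: Firm B compares 1, 10, 6, 3 and picks Value; Firm A would get 4.
- Mid: Firm B compares 0, 6, 8, 3 and picks Plus; Firm A would get 8.
- High: Firm B compares 6, 12, 3, 8 and picks Value; Firm A would get 5.
Firm A's induced payoffs are 4, 8, 5, so Firm A commits to Mid. Subgame-perfect outcome: (Mid, Plus) with payoffs (8, 8).
Under simultaneous play:
Firm A's best replies: Budget→Low; Value→High; Plus→Low; Premium→Low.
Firm B's best replies: Low→Value; Mid→Plus; High→Value.
The unique mutual best reply is (High, Value), giving (5, 12).
Firm B earns 8 sequentially versus 12 at the Nash outcome: worse off.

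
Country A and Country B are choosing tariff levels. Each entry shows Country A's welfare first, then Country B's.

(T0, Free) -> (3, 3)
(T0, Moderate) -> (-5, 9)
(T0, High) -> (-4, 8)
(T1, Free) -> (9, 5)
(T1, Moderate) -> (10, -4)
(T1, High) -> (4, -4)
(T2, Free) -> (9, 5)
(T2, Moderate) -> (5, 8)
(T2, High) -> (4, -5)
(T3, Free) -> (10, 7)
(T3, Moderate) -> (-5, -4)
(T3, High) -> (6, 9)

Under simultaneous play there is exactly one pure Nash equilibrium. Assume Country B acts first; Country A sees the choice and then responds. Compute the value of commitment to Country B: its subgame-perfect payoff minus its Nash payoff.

0

Country A best-responds to each possible Country B move:
- Free → Country A plays T3 (best of 3, 9, 9, 10); Country B gets 7.
- Moderate → Country A plays T1 (best of -5, 10, 5, -5); Country B gets -4.
- High → Country A plays T3 (best of -4, 4, 4, 6); Country B gets 9.
Among 7, -4, 9, the best is 9 at High. Subgame-perfect outcome: (T3, High) with payoffs (6, 9).
For the simultaneous game, intersect best replies.
Country A's best replies: Free→T3; Moderate→T1; High→T3.
Country B's best replies: T0→Moderate; T1→Free; T2→Moderate; T3→High.
The unique mutual best reply is (T3, High), giving (6, 9).
Country B's commitment gain: 9 − 9 = 0.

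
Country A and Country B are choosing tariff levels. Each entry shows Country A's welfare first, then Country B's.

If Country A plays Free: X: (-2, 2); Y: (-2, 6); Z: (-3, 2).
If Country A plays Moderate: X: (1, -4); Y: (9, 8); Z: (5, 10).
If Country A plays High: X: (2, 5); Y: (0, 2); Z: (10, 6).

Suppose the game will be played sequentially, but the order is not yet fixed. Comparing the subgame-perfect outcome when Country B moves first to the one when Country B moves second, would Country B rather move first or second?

If Country A leads: Country B's best replies are Free→Y, Moderate→Z, High→Z; Country A's induced payoffs -2, 5, 10; outcome (High, Z), payoffs (10, 6).
If Country B leads: Country A's best replies are X→High, Y→Moderate, Z→High; Country B's induced payoffs 5, 8, 6; outcome (Moderate, Y), payoffs (9, 8).
Country B gets 8 moving first and 6 moving second, so Country B prefers to move first.

first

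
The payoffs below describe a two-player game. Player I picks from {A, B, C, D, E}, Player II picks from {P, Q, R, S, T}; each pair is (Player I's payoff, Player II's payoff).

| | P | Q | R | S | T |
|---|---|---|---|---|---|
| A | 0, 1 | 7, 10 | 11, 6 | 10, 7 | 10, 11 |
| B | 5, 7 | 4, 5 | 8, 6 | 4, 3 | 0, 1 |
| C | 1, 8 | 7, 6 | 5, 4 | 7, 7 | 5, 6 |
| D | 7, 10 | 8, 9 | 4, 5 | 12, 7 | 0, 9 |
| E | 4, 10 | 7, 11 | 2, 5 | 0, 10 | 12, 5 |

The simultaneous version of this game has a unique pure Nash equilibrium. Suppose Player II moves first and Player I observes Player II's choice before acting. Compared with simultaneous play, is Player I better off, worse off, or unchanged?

unchanged

Player I best-responds to each possible Player II move:
- P: BR = D, leader payoff 10.
- Q: BR = D, leader payoff 9.
- R: BR = A, leader payoff 6.
- S: BR = D, leader payoff 7.
- T: BR = E, leader payoff 5.
Maximizing over 10, 9, 6, 7, 5, Player II chooses P. Subgame-perfect outcome: (D, P) with payoffs (7, 10).
For the simultaneous game, intersect best replies.
Player I's best replies: P→D; Q→D; R→A; S→D; T→E.
Player II's best replies: A→T; B→P; C→P; D→P; E→Q.
Only (D, P) has each player best-responding; Nash payoffs (7, 10).
Player I earns 7 sequentially versus 7 at the Nash outcome: unchanged.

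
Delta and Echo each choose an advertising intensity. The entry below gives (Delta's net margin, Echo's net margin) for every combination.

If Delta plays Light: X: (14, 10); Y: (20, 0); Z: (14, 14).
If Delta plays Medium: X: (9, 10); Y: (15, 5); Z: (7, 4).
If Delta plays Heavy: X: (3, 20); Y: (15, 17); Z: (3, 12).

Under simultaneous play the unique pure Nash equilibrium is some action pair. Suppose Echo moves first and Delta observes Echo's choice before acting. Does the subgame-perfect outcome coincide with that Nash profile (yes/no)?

yes

Work backward from Delta's decision.
- X → Delta plays Light (best of 14, 9, 3); Echo gets 10.
- Y → Delta plays Light (best of 20, 15, 15); Echo gets 0.
- Z → Delta plays Light (best of 14, 7, 3); Echo gets 14.
Among 10, 0, 14, the best is 14 at Z. Subgame-perfect outcome: (Light, Z) with payoffs (14, 14).
Under simultaneous play:
Delta's best replies: X→Light; Y→Light; Z→Light.
Echo's best replies: Light→Z; Medium→X; Heavy→X.
The unique mutual best reply is (Light, Z), giving (14, 14).
Sequential outcome (Light, Z) coincides with the Nash profile (Light, Z).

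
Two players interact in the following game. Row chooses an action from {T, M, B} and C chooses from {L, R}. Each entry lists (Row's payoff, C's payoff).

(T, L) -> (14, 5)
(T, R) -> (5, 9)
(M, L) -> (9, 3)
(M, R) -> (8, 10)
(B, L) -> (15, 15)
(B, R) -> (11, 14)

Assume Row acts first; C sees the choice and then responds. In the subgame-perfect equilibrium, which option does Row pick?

Backward induction with Row moving first.
- T: BR = R, leader payoff 5.
- M: BR = R, leader payoff 8.
- B: BR = L, leader payoff 15.
Among 5, 8, 15, the best is 15 at B. Subgame-perfect outcome: (B, L) with payoffs (15, 15).

B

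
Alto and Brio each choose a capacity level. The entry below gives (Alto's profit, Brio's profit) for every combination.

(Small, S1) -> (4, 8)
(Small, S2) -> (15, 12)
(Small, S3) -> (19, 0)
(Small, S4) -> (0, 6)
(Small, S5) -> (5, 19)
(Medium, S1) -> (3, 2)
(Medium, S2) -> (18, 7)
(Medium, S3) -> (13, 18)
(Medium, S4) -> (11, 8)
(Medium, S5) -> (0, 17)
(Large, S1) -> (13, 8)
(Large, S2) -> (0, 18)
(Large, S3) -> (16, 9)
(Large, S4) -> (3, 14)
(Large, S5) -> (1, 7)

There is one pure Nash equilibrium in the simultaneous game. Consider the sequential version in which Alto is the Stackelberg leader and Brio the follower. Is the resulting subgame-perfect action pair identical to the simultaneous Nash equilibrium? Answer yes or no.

Backward induction with Alto moving first.
- Small → Brio plays S5 (best of 8, 12, 0, 6, 19); Alto gets 5.
- Medium → Brio plays S3 (best of 2, 7, 18, 8, 17); Alto gets 13.
- Large → Brio plays S2 (best of 8, 18, 9, 14, 7); Alto gets 0.
Maximizing over 5, 13, 0, Alto chooses Medium. Subgame-perfect outcome: (Medium, S3) with payoffs (13, 18).
Under simultaneous play:
Alto's best replies: S1→Large; S2→Medium; S3→Small; S4→Medium; S5→Small.
Brio's best replies: Small→S5; Medium→S3; Large→S2.
Only (Small, S5) has each player best-responding; Nash payoffs (5, 19).
Sequential outcome (Medium, S3) differs from the Nash profile (Small, S5).

no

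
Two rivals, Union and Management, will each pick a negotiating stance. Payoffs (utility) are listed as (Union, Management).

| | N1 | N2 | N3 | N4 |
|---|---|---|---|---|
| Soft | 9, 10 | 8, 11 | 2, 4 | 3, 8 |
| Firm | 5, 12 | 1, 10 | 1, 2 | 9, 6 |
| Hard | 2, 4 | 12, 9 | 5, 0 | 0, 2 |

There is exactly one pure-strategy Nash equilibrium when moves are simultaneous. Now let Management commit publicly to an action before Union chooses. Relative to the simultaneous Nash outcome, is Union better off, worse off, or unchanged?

Work backward from Union's decision.
- N1: BR = Soft, leader payoff 10.
- N2: BR = Hard, leader payoff 9.
- N3: BR = Hard, leader payoff 0.
- N4: BR = Firm, leader payoff 6.
Management's induced payoffs are 10, 9, 0, 6, so Management commits to N1. Subgame-perfect outcome: (Soft, N1) with payoffs (9, 10).
Now find the simultaneous Nash equilibrium.
Union's best replies: N1→Soft; N2→Hard; N3→Hard; N4→Firm.
Management's best replies: Soft→N2; Firm→N1; Hard→N2.
Only (Hard, N2) has each player best-responding; Nash payoffs (12, 9).
Union earns 9 sequentially versus 12 at the Nash outcome: worse off.

worse off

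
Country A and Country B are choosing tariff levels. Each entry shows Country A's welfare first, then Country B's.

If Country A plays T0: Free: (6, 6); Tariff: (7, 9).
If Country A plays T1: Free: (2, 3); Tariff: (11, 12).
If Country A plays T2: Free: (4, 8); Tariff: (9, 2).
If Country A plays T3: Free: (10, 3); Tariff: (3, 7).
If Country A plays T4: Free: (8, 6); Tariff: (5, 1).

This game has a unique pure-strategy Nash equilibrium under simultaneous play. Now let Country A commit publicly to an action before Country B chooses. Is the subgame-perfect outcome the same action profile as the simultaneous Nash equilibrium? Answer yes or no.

Country B best-responds to each possible Country A move:
- T0 → Country B plays Tariff (best of 6, 9); Country A gets 7.
- T1 → Country B plays Tariff (best of 3, 12); Country A gets 11.
- T2 → Country B plays Free (best of 8, 2); Country A gets 4.
- T3 → Country B plays Tariff (best of 3, 7); Country A gets 3.
- T4 → Country B plays Free (best of 6, 1); Country A gets 8.
Among 7, 11, 4, 3, 8, the best is 11 at T1. Subgame-perfect outcome: (T1, Tariff) with payoffs (11, 12).
Under simultaneous play:
Country A's best replies: Free→T3; Tariff→T1.
Country B's best replies: T0→Tariff; T1→Tariff; T2→Free; T3→Tariff; T4→Free.
Only (T1, Tariff) has each player best-responding; Nash payoffs (11, 12).
Sequential outcome (T1, Tariff) coincides with the Nash profile (T1, Tariff).

yes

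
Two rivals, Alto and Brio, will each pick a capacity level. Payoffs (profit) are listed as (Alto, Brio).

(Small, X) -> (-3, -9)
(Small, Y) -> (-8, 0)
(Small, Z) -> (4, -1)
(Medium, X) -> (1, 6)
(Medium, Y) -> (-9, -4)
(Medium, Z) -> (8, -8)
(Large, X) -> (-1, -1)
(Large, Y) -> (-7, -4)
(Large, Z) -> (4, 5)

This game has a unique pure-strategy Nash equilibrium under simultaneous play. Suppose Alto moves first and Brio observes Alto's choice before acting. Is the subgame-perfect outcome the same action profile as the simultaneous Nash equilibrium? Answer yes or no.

Brio best-responds to each possible Alto move:
- Small: Brio compares -9, 0, -1 and picks Y; Alto would get -8.
- Medium: Brio compares 6, -4, -8 and picks X; Alto would get 1.
- Large: Brio compares -1, -4, 5 and picks Z; Alto would get 4.
Among -8, 1, 4, the best is 4 at Large. Subgame-perfect outcome: (Large, Z) with payoffs (4, 5).
For the simultaneous game, intersect best replies.
Alto's best replies: X→Medium; Y→Large; Z→Medium.
Brio's best replies: Small→Y; Medium→X; Large→Z.
The unique mutual best reply is (Medium, X), giving (1, 6).
Sequential outcome (Large, Z) differs from the Nash profile (Medium, X).

no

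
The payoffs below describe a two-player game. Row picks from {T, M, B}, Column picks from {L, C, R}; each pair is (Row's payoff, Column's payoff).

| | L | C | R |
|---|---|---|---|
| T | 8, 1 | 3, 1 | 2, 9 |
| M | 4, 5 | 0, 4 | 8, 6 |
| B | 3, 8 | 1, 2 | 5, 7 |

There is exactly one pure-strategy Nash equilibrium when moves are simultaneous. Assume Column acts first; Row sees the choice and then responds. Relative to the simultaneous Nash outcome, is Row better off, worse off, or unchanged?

unchanged

Backward induction with Column moving first.
- L → Row plays T (best of 8, 4, 3); Column gets 1.
- C → Row plays T (best of 3, 0, 1); Column gets 1.
- R → Row plays M (best of 2, 8, 5); Column gets 6.
Column's induced payoffs are 1, 1, 6, so Column commits to R. Subgame-perfect outcome: (M, R) with payoffs (8, 6).
For the simultaneous game, intersect best replies.
Row's best replies: L→T; C→T; R→M.
Column's best replies: T→R; M→R; B→L.
Only (M, R) has each player best-responding; Nash payoffs (8, 6).
Row earns 8 sequentially versus 8 at the Nash outcome: unchanged.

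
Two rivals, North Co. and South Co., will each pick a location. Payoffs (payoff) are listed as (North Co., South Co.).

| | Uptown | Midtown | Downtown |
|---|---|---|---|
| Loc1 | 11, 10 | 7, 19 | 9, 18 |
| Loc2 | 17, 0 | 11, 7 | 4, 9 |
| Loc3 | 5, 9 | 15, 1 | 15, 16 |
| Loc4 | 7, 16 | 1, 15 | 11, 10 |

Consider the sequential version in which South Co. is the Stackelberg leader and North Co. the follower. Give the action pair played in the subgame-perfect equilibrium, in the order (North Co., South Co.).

(Loc3, Downtown)

North Co. best-responds to each possible South Co. move:
- Uptown → North Co. plays Loc2 (best of 11, 17, 5, 7); South Co. gets 0.
- Midtown → North Co. plays Loc3 (best of 7, 11, 15, 1); South Co. gets 1.
- Downtown → North Co. plays Loc3 (best of 9, 4, 15, 11); South Co. gets 16.
Among 0, 1, 16, the best is 16 at Downtown. Subgame-perfect outcome: (Loc3, Downtown) with payoffs (15, 16).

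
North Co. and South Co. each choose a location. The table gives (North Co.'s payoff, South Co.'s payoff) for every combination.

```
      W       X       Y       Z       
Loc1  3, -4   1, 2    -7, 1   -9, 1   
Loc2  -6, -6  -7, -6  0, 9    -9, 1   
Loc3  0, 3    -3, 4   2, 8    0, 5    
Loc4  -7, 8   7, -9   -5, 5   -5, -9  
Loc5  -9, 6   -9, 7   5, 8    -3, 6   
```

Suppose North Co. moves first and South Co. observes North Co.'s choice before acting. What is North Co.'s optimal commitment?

Solve by backward induction (North Co. leads).
- Loc1: South Co. compares -4, 2, 1, 1 and picks X; North Co. would get 1.
- Loc2: South Co. compares -6, -6, 9, 1 and picks Y; North Co. would get 0.
- Loc3: South Co. compares 3, 4, 8, 5 and picks Y; North Co. would get 2.
- Loc4: South Co. compares 8, -9, 5, -9 and picks W; North Co. would get -7.
- Loc5: South Co. compares 6, 7, 8, 6 and picks Y; North Co. would get 5.
North Co.'s induced payoffs are 1, 0, 2, -7, 5, so North Co. commits to Loc5. Subgame-perfect outcome: (Loc5, Y) with payoffs (5, 8).

Loc5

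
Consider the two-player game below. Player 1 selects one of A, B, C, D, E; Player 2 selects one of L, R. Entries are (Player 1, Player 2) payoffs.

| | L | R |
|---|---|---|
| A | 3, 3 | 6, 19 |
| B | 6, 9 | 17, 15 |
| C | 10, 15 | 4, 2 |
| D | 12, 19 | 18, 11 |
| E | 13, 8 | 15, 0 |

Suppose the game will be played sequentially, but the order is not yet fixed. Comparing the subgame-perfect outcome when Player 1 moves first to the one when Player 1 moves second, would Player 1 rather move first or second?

If Player 1 leads: Player 2's best replies are A→R, B→R, C→L, D→L, E→L; Player 1's induced payoffs 6, 17, 10, 12, 13; outcome (B, R), payoffs (17, 15).
If Player 2 leads: Player 1's best replies are L→E, R→D; Player 2's induced payoffs 8, 11; outcome (D, R), payoffs (18, 11).
Player 1 gets 17 moving first and 18 moving second, so Player 1 prefers to move second.

second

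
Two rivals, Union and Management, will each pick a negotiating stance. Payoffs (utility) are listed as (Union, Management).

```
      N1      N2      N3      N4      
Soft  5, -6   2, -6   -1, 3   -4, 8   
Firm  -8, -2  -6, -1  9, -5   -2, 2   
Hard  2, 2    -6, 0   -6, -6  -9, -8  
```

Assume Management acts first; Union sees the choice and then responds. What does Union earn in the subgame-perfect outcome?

Union best-responds to each possible Management move:
- N1: Union compares 5, -8, 2 and picks Soft; Management would get -6.
- N2: Union compares 2, -6, -6 and picks Soft; Management would get -6.
- N3: Union compares -1, 9, -6 and picks Firm; Management would get -5.
- N4: Union compares -4, -2, -9 and picks Firm; Management would get 2.
Management's induced payoffs are -6, -6, -5, 2, so Management commits to N4. Subgame-perfect outcome: (Firm, N4) with payoffs (-2, 2).

-2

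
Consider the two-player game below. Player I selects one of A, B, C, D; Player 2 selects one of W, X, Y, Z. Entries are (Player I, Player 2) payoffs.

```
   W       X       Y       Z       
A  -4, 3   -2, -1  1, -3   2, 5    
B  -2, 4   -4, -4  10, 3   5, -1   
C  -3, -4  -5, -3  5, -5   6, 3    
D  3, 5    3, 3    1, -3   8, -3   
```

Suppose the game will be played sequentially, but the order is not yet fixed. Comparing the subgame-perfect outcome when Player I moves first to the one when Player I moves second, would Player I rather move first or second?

first

If Player I leads: Player 2's best replies are A→Z, B→W, C→Z, D→W; Player I's induced payoffs 2, -2, 6, 3; outcome (C, Z), payoffs (6, 3).
If Player 2 leads: Player I's best replies are W→D, X→D, Y→B, Z→D; Player 2's induced payoffs 5, 3, 3, -3; outcome (D, W), payoffs (3, 5).
Player I gets 6 moving first and 3 moving second, so Player I prefers to move first.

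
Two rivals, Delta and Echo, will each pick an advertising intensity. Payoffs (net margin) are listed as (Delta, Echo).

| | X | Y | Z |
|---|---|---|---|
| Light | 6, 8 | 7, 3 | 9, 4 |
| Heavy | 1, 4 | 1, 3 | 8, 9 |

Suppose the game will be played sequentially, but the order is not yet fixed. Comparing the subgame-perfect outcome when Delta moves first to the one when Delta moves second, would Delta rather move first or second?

If Delta leads: Echo's best replies are Light→X, Heavy→Z; Delta's induced payoffs 6, 8; outcome (Heavy, Z), payoffs (8, 9).
If Echo leads: Delta's best replies are X→Light, Y→Light, Z→Light; Echo's induced payoffs 8, 3, 4; outcome (Light, X), payoffs (6, 8).
Delta gets 8 moving first and 6 moving second, so Delta prefers to move first.

first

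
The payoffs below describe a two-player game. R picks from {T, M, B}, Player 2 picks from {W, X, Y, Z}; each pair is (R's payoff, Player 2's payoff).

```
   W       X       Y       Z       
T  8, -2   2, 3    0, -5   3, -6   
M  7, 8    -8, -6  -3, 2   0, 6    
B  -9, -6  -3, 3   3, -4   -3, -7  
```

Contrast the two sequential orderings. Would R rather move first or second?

If R leads: Player 2's best replies are T→X, M→W, B→X; R's induced payoffs 2, 7, -3; outcome (M, W), payoffs (7, 8).
If Player 2 leads: R's best replies are W→T, X→T, Y→B, Z→T; Player 2's induced payoffs -2, 3, -4, -6; outcome (T, X), payoffs (2, 3).
R gets 7 moving first and 2 moving second, so R prefers to move first.

first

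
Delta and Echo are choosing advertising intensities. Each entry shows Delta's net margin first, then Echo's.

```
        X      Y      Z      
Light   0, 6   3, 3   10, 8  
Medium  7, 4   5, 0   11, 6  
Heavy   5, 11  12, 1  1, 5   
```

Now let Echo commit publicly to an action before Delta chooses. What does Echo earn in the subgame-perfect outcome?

6

Delta best-responds to each possible Echo move:
- X: Delta compares 0, 7, 5 and picks Medium; Echo would get 4.
- Y: Delta compares 3, 5, 12 and picks Heavy; Echo would get 1.
- Z: Delta compares 10, 11, 1 and picks Medium; Echo would get 6.
Echo's induced payoffs are 4, 1, 6, so Echo commits to Z. Subgame-perfect outcome: (Medium, Z) with payoffs (11, 6).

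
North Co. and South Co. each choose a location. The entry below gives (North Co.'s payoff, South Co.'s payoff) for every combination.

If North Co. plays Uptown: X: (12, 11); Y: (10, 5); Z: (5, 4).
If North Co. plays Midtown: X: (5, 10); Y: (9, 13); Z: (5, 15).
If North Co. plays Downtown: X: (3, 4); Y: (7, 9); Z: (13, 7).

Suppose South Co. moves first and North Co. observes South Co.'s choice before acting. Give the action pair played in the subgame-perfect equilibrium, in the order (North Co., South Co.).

(Uptown, X)

Solve by backward induction (South Co. leads).
- X: BR = Uptown, leader payoff 11.
- Y: BR = Uptown, leader payoff 5.
- Z: BR = Downtown, leader payoff 7.
Maximizing over 11, 5, 7, South Co. chooses X. Subgame-perfect outcome: (Uptown, X) with payoffs (12, 11).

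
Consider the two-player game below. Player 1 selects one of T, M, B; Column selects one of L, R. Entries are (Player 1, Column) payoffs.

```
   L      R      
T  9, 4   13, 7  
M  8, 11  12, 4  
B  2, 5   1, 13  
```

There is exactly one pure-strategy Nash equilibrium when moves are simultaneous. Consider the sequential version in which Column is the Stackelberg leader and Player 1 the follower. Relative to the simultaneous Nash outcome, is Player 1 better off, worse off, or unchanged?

Player 1 best-responds to each possible Column move:
- L: Player 1 compares 9, 8, 2 and picks T; Column would get 4.
- R: Player 1 compares 13, 12, 1 and picks T; Column would get 7.
Among 4, 7, the best is 7 at R. Subgame-perfect outcome: (T, R) with payoffs (13, 7).
Under simultaneous play:
Player 1's best replies: L→T; R→T.
Column's best replies: T→R; M→L; B→R.
The unique mutual best reply is (T, R), giving (13, 7).
Player 1 earns 13 sequentially versus 13 at the Nash outcome: unchanged.

unchanged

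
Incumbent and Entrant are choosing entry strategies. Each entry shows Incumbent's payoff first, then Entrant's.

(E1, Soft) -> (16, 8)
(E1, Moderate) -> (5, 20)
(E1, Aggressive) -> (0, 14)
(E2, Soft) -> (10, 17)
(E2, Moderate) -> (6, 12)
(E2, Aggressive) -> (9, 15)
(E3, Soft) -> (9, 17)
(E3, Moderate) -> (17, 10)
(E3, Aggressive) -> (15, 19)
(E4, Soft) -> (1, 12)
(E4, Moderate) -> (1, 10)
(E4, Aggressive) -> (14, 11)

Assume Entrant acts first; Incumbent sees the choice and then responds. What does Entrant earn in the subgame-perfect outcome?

Work backward from Incumbent's decision.
- Soft: Incumbent compares 16, 10, 9, 1 and picks E1; Entrant would get 8.
- Moderate: Incumbent compares 5, 6, 17, 1 and picks E3; Entrant would get 10.
- Aggressive: Incumbent compares 0, 9, 15, 14 and picks E3; Entrant would get 19.
Maximizing over 8, 10, 19, Entrant chooses Aggressive. Subgame-perfect outcome: (E3, Aggressive) with payoffs (15, 19).

19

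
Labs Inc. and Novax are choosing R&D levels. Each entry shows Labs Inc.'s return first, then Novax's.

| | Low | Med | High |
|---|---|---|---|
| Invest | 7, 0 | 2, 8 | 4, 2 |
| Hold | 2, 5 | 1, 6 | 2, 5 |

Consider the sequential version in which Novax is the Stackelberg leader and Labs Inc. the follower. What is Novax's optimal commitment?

Med

Labs Inc. best-responds to each possible Novax move:
- Low → Labs Inc. plays Invest (best of 7, 2); Novax gets 0.
- Med → Labs Inc. plays Invest (best of 2, 1); Novax gets 8.
- High → Labs Inc. plays Invest (best of 4, 2); Novax gets 2.
Novax's induced payoffs are 0, 8, 2, so Novax commits to Med. Subgame-perfect outcome: (Invest, Med) with payoffs (2, 8).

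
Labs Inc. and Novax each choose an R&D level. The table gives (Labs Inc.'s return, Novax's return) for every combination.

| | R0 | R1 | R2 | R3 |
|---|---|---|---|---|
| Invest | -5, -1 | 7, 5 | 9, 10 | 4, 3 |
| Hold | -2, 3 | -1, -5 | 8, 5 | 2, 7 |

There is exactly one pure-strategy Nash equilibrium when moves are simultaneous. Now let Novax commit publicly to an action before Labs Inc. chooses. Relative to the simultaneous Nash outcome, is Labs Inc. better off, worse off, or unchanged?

Work backward from Labs Inc.'s decision.
- R0: Labs Inc. compares -5, -2 and picks Hold; Novax would get 3.
- R1: Labs Inc. compares 7, -1 and picks Invest; Novax would get 5.
- R2: Labs Inc. compares 9, 8 and picks Invest; Novax would get 10.
- R3: Labs Inc. compares 4, 2 and picks Invest; Novax would get 3.
Novax's induced payoffs are 3, 5, 10, 3, so Novax commits to R2. Subgame-perfect outcome: (Invest, R2) with payoffs (9, 10).
Now find the simultaneous Nash equilibrium.
Labs Inc.'s best replies: R0→Hold; R1→Invest; R2→Invest; R3→Invest.
Novax's best replies: Invest→R2; Hold→R3.
Only (Invest, R2) has each player best-responding; Nash payoffs (9, 10).
Labs Inc. earns 9 sequentially versus 9 at the Nash outcome: unchanged.

unchanged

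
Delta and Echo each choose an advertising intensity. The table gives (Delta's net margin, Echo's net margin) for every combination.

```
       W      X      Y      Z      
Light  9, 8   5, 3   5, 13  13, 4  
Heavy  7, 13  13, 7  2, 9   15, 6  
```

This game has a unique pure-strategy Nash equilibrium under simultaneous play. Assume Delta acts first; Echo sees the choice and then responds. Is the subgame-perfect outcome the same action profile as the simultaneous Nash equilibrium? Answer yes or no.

Echo best-responds to each possible Delta move:
- Light: Echo compares 8, 3, 13, 4 and picks Y; Delta would get 5.
- Heavy: Echo compares 13, 7, 9, 6 and picks W; Delta would get 7.
Maximizing over 5, 7, Delta chooses Heavy. Subgame-perfect outcome: (Heavy, W) with payoffs (7, 13).
For the simultaneous game, intersect best replies.
Delta's best replies: W→Light; X→Heavy; Y→Light; Z→Heavy.
Echo's best replies: Light→Y; Heavy→W.
Only (Light, Y) has each player best-responding; Nash payoffs (5, 13).
Sequential outcome (Heavy, W) differs from the Nash profile (Light, Y).

no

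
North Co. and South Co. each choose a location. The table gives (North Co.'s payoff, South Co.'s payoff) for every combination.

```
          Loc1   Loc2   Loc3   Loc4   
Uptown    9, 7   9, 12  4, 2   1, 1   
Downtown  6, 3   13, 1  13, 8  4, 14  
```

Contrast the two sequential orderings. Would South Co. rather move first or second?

If North Co. leads: South Co.'s best replies are Uptown→Loc2, Downtown→Loc4; North Co.'s induced payoffs 9, 4; outcome (Uptown, Loc2), payoffs (9, 12).
If South Co. leads: North Co.'s best replies are Loc1→Uptown, Loc2→Downtown, Loc3→Downtown, Loc4→Downtown; South Co.'s induced payoffs 7, 1, 8, 14; outcome (Downtown, Loc4), payoffs (4, 14).
South Co. gets 14 moving first and 12 moving second, so South Co. prefers to move first.

first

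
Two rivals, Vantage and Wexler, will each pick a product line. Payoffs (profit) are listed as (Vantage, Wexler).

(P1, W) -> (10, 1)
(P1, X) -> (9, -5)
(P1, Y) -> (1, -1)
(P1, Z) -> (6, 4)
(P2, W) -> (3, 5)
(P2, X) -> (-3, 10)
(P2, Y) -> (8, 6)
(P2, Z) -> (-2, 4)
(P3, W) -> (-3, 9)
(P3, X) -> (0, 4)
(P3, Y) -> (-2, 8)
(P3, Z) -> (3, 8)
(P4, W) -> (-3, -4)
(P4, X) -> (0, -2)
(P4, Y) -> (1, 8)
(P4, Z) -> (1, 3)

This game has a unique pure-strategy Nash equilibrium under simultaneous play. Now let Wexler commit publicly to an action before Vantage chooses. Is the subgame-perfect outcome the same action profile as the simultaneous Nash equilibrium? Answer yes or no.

no

Work backward from Vantage's decision.
- W → Vantage plays P1 (best of 10, 3, -3, -3); Wexler gets 1.
- X → Vantage plays P1 (best of 9, -3, 0, 0); Wexler gets -5.
- Y → Vantage plays P2 (best of 1, 8, -2, 1); Wexler gets 6.
- Z → Vantage plays P1 (best of 6, -2, 3, 1); Wexler gets 4.
Among 1, -5, 6, 4, the best is 6 at Y. Subgame-perfect outcome: (P2, Y) with payoffs (8, 6).
For the simultaneous game, intersect best replies.
Vantage's best replies: W→P1; X→P1; Y→P2; Z→P1.
Wexler's best replies: P1→Z; P2→X; P3→W; P4→Y.
Only (P1, Z) has each player best-responding; Nash payoffs (6, 4).
Sequential outcome (P2, Y) differs from the Nash profile (P1, Z).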